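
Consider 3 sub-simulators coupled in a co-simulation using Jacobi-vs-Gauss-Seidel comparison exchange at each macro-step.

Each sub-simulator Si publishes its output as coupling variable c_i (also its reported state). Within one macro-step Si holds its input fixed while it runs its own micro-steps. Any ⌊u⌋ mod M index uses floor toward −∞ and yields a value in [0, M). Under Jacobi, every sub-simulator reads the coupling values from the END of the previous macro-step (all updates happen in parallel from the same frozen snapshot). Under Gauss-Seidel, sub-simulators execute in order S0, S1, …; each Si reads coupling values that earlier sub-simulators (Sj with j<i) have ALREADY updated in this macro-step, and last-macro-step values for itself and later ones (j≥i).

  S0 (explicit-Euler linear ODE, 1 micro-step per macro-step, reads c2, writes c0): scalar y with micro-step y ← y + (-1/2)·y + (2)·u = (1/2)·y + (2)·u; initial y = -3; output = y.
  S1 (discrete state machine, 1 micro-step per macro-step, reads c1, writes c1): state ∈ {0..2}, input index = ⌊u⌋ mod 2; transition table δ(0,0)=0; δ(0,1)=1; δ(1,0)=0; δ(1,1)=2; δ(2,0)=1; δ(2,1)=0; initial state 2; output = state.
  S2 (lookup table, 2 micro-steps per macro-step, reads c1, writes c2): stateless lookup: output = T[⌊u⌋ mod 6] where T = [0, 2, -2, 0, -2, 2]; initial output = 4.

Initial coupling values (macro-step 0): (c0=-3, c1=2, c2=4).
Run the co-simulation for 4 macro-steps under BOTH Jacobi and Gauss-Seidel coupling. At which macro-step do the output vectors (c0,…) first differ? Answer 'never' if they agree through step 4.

[Jacobi] macro 1: S0 reads c2=4 → after 1×micro: 13/2; S1 reads c1=2 → after 1×micro: 1; S2 reads c1=2 → after 2×micro: -2 ⇒ (c0=13/2, c1=1, c2=-2)
[Jacobi] macro 2: S0 reads c2=-2 → after 1×micro: -3/4; S1 reads c1=1 → after 1×micro: 2; S2 reads c1=1 → after 2×micro: 2 ⇒ (c0=-3/4, c1=2, c2=2)
[Jacobi] macro 3: S0 reads c2=2 → after 1×micro: 29/8; S1 reads c1=2 → after 1×micro: 1; S2 reads c1=2 → after 2×micro: -2 ⇒ (c0=29/8, c1=1, c2=-2)
[Jacobi] macro 4: S0 reads c2=-2 → after 1×micro: -35/16; S1 reads c1=1 → after 1×micro: 2; S2 reads c1=1 → after 2×micro: 2 ⇒ (c0=-35/16, c1=2, c2=2)
[Gauss-Seidel] macro 1: S0 reads c2=4 → after 1×micro: 13/2; S1 reads c1=2 → after 1×micro: 1; S2 reads c1=1 → after 2×micro: 2 ⇒ (c0=13/2, c1=1, c2=2)
[Gauss-Seidel] macro 2: S0 reads c2=2 → after 1×micro: 29/4; S1 reads c1=1 → after 1×micro: 2; S2 reads c1=2 → after 2×micro: -2 ⇒ (c0=29/4, c1=2, c2=-2)
[Gauss-Seidel] macro 3: S0 reads c2=-2 → after 1×micro: -3/8; S1 reads c1=2 → after 1×micro: 1; S2 reads c1=1 → after 2×micro: 2 ⇒ (c0=-3/8, c1=1, c2=2)
[Gauss-Seidel] macro 4: S0 reads c2=2 → after 1×micro: 61/16; S1 reads c1=1 → after 1×micro: 2; S2 reads c1=2 → after 2×micro: -2 ⇒ (c0=61/16, c1=2, c2=-2)

first divergence at macro-step: 1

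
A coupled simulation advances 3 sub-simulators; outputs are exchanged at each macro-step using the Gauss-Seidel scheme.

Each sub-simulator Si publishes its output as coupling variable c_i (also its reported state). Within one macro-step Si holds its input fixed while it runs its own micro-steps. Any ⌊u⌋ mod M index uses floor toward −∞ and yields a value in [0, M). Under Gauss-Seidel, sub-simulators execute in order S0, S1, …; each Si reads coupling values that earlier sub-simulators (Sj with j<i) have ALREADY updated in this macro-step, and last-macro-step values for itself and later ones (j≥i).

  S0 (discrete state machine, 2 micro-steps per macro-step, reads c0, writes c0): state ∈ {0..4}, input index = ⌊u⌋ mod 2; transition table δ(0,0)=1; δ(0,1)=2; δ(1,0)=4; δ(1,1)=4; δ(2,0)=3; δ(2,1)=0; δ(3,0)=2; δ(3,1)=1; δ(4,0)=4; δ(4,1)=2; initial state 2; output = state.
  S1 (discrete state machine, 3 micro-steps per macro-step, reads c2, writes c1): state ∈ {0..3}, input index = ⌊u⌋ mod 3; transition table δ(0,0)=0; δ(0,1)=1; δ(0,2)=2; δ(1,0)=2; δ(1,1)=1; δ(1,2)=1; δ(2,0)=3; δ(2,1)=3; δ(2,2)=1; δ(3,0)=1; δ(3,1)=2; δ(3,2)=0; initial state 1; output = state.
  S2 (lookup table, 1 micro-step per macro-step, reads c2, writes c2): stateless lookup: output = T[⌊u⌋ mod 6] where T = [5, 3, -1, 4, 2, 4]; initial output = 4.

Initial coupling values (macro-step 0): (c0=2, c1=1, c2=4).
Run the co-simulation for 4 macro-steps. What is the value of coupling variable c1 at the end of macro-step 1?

macro 1: S0 reads c0=2 → after 2×micro: 2; S1 reads c2=4 → after 3×micro: 1; S2 reads c2=4 → after 1×micro: 2 ⇒ (c0=2, c1=1, c2=2)
macro 2: S0 reads c0=2 → after 2×micro: 2; S1 reads c2=2 → after 3×micro: 1; S2 reads c2=2 → after 1×micro: -1 ⇒ (c0=2, c1=1, c2=-1)
macro 3: S0 reads c0=2 → after 2×micro: 2; S1 reads c2=-1 → after 3×micro: 1; S2 reads c2=-1 → after 1×micro: 4 ⇒ (c0=2, c1=1, c2=4)
macro 4: S0 reads c0=2 → after 2×micro: 2; S1 reads c2=4 → after 3×micro: 1; S2 reads c2=4 → after 1×micro: 2 ⇒ (c0=2, c1=1, c2=2)

c1 at macro-step 1 = 1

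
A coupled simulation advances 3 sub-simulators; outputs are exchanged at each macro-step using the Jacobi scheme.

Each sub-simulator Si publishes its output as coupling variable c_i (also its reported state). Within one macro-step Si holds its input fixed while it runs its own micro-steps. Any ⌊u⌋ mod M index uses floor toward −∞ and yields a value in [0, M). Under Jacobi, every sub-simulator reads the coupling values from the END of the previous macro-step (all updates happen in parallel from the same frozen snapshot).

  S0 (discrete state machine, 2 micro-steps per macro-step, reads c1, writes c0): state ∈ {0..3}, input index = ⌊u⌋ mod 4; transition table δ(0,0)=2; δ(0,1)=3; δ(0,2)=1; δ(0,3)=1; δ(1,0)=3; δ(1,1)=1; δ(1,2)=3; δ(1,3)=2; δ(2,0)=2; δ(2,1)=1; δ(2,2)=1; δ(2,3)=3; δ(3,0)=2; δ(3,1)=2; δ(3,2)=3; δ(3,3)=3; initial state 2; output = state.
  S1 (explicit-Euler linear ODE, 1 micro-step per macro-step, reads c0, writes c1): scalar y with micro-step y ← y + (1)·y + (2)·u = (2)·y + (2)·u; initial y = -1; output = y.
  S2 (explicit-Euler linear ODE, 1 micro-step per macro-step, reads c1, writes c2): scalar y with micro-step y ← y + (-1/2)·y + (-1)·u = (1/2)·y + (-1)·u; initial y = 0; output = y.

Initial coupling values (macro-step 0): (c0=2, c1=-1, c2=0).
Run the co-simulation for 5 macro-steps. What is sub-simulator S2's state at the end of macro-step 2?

macro 1: S0 reads c1=-1 → after 2×micro: 3; S1 reads c0=2 → after 1×micro: 2; S2 reads c1=-1 → after 1×micro: 1 ⇒ (c0=3, c1=2, c2=1)
macro 2: S0 reads c1=2 → after 2×micro: 3; S1 reads c0=3 → after 1×micro: 10; S2 reads c1=2 → after 1×micro: -3/2 ⇒ (c0=3, c1=10, c2=-3/2)
macro 3: S0 reads c1=10 → after 2×micro: 3; S1 reads c0=3 → after 1×micro: 26; S2 reads c1=10 → after 1×micro: -43/4 ⇒ (c0=3, c1=26, c2=-43/4)
macro 4: S0 reads c1=26 → after 2×micro: 3; S1 reads c0=3 → after 1×micro: 58; S2 reads c1=26 → after 1×micro: -251/8 ⇒ (c0=3, c1=58, c2=-251/8)
macro 5: S0 reads c1=58 → after 2×micro: 3; S1 reads c0=3 → after 1×micro: 122; S2 reads c1=58 → after 1×micro: -1179/16 ⇒ (c0=3, c1=122, c2=-1179/16)

S2 state at macro-step 2 = -3/2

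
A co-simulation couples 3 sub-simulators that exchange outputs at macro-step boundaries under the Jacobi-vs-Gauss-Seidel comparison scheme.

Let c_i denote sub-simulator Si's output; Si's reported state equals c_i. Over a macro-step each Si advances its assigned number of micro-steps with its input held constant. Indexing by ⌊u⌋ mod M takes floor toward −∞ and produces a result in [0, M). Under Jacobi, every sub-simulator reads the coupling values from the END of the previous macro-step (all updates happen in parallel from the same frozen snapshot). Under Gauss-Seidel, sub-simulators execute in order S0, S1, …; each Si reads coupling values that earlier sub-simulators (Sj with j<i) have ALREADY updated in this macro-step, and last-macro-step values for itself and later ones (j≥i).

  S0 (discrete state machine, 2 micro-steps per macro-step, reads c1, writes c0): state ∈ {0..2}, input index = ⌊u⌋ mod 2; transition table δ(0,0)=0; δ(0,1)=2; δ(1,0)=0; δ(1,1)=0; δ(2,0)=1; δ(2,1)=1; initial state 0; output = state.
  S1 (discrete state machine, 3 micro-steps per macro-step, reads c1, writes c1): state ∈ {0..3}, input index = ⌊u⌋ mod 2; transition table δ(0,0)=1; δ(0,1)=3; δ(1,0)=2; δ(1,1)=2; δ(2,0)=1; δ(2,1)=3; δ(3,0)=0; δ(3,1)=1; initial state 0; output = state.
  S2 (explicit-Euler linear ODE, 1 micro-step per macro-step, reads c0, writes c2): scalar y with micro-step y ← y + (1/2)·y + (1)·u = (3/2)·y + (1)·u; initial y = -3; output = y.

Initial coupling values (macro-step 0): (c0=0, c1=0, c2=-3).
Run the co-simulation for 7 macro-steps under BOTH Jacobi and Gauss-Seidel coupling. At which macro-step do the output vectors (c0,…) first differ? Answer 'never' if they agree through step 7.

first divergence at macro-step: 2

[Jacobi] macro 1: S0 reads c1=0 → after 2×micro: 0; S1 reads c1=0 → after 3×micro: 1; S2 reads c0=0 → after 1×micro: -9/2 ⇒ (c0=0, c1=1, c2=-9/2)
[Jacobi] macro 2: S0 reads c1=1 → after 2×micro: 1; S1 reads c1=1 → after 3×micro: 1; S2 reads c0=0 → after 1×micro: -27/4 ⇒ (c0=1, c1=1, c2=-27/4)
[Jacobi] macro 3: S0 reads c1=1 → after 2×micro: 2; S1 reads c1=1 → after 3×micro: 1; S2 reads c0=1 → after 1×micro: -73/8 ⇒ (c0=2, c1=1, c2=-73/8)
[Jacobi] macro 4: S0 reads c1=1 → after 2×micro: 0; S1 reads c1=1 → after 3×micro: 1; S2 reads c0=2 → after 1×micro: -187/16 ⇒ (c0=0, c1=1, c2=-187/16)
[Jacobi] macro 5: S0 reads c1=1 → after 2×micro: 1; S1 reads c1=1 → after 3×micro: 1; S2 reads c0=0 → after 1×micro: -561/32 ⇒ (c0=1, c1=1, c2=-561/32)
[Jacobi] macro 6: S0 reads c1=1 → after 2×micro: 2; S1 reads c1=1 → after 3×micro: 1; S2 reads c0=1 → after 1×micro: -1619/64 ⇒ (c0=2, c1=1, c2=-1619/64)
[Jacobi] macro 7: S0 reads c1=1 → after 2×micro: 0; S1 reads c1=1 → after 3×micro: 1; S2 reads c0=2 → after 1×micro: -4601/128 ⇒ (c0=0, c1=1, c2=-4601/128)
[Gauss-Seidel] macro 1: S0 reads c1=0 → after 2×micro: 0; S1 reads c1=0 → after 3×micro: 1; S2 reads c0=0 → after 1×micro: -9/2 ⇒ (c0=0, c1=1, c2=-9/2)
[Gauss-Seidel] macro 2: S0 reads c1=1 → after 2×micro: 1; S1 reads c1=1 → after 3×micro: 1; S2 reads c0=1 → after 1×micro: -23/4 ⇒ (c0=1, c1=1, c2=-23/4)
[Gauss-Seidel] macro 3: S0 reads c1=1 → after 2×micro: 2; S1 reads c1=1 → after 3×micro: 1; S2 reads c0=2 → after 1×micro: -53/8 ⇒ (c0=2, c1=1, c2=-53/8)
[Gauss-Seidel] macro 4: S0 reads c1=1 → after 2×micro: 0; S1 reads c1=1 → after 3×micro: 1; S2 reads c0=0 → after 1×micro: -159/16 ⇒ (c0=0, c1=1, c2=-159/16)
[Gauss-Seidel] macro 5: S0 reads c1=1 → after 2×micro: 1; S1 reads c1=1 → after 3×micro: 1; S2 reads c0=1 → after 1×micro: -445/32 ⇒ (c0=1, c1=1, c2=-445/32)
[Gauss-Seidel] macro 6: S0 reads c1=1 → after 2×micro: 2; S1 reads c1=1 → after 3×micro: 1; S2 reads c0=2 → after 1×micro: -1207/64 ⇒ (c0=2, c1=1, c2=-1207/64)
[Gauss-Seidel] macro 7: S0 reads c1=1 → after 2×micro: 0; S1 reads c1=1 → after 3×micro: 1; S2 reads c0=0 → after 1×micro: -3621/128 ⇒ (c0=0, c1=1, c2=-3621/128)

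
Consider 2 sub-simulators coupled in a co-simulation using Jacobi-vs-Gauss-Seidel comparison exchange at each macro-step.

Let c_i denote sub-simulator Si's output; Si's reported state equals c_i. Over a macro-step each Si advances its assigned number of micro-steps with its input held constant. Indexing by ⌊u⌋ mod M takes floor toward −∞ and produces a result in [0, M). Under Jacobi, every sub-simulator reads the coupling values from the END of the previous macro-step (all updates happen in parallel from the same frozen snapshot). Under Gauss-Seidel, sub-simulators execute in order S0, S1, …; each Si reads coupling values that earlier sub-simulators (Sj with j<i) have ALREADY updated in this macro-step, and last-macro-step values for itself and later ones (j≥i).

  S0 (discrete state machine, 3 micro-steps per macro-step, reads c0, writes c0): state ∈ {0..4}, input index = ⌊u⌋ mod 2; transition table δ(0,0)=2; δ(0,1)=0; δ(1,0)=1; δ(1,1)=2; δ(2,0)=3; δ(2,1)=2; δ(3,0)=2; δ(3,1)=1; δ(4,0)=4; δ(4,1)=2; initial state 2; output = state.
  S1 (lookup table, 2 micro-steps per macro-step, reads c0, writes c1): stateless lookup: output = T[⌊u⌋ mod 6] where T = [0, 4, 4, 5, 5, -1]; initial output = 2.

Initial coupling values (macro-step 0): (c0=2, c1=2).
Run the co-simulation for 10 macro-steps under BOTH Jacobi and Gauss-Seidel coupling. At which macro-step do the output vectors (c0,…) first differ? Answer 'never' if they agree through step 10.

first divergence at macro-step: 1

[Jacobi] macro 1: S0 reads c0=2 → after 3×micro: 3; S1 reads c0=2 → after 2×micro: 4 ⇒ (c0=3, c1=4)
[Jacobi] macro 2: S0 reads c0=3 → after 3×micro: 2; S1 reads c0=3 → after 2×micro: 5 ⇒ (c0=2, c1=5)
[Jacobi] macro 3: S0 reads c0=2 → after 3×micro: 3; S1 reads c0=2 → after 2×micro: 4 ⇒ (c0=3, c1=4)
[Jacobi] macro 4: S0 reads c0=3 → after 3×micro: 2; S1 reads c0=3 → after 2×micro: 5 ⇒ (c0=2, c1=5)
[Jacobi] macro 5: S0 reads c0=2 → after 3×micro: 3; S1 reads c0=2 → after 2×micro: 4 ⇒ (c0=3, c1=4)
[Jacobi] macro 6: S0 reads c0=3 → after 3×micro: 2; S1 reads c0=3 → after 2×micro: 5 ⇒ (c0=2, c1=5)
[Jacobi] macro 7: S0 reads c0=2 → after 3×micro: 3; S1 reads c0=2 → after 2×micro: 4 ⇒ (c0=3, c1=4)
[Jacobi] macro 8: S0 reads c0=3 → after 3×micro: 2; S1 reads c0=3 → after 2×micro: 5 ⇒ (c0=2, c1=5)
[Jacobi] macro 9: S0 reads c0=2 → after 3×micro: 3; S1 reads c0=2 → after 2×micro: 4 ⇒ (c0=3, c1=4)
[Jacobi] macro 10: S0 reads c0=3 → after 3×micro: 2; S1 reads c0=3 → after 2×micro: 5 ⇒ (c0=2, c1=5)
[Gauss-Seidel] macro 1: S0 reads c0=2 → after 3×micro: 3; S1 reads c0=3 → after 2×micro: 5 ⇒ (c0=3, c1=5)
[Gauss-Seidel] macro 2: S0 reads c0=3 → after 3×micro: 2; S1 reads c0=2 → after 2×micro: 4 ⇒ (c0=2, c1=4)
[Gauss-Seidel] macro 3: S0 reads c0=2 → after 3×micro: 3; S1 reads c0=3 → after 2×micro: 5 ⇒ (c0=3, c1=5)
[Gauss-Seidel] macro 4: S0 reads c0=3 → after 3×micro: 2; S1 reads c0=2 → after 2×micro: 4 ⇒ (c0=2, c1=4)
[Gauss-Seidel] macro 5: S0 reads c0=2 → after 3×micro: 3; S1 reads c0=3 → after 2×micro: 5 ⇒ (c0=3, c1=5)
[Gauss-Seidel] macro 6: S0 reads c0=3 → after 3×micro: 2; S1 reads c0=2 → after 2×micro: 4 ⇒ (c0=2, c1=4)
[Gauss-Seidel] macro 7: S0 reads c0=2 → after 3×micro: 3; S1 reads c0=3 → after 2×micro: 5 ⇒ (c0=3, c1=5)
[Gauss-Seidel] macro 8: S0 reads c0=3 → after 3×micro: 2; S1 reads c0=2 → after 2×micro: 4 ⇒ (c0=2, c1=4)
[Gauss-Seidel] macro 9: S0 reads c0=2 → after 3×micro: 3; S1 reads c0=3 → after 2×micro: 5 ⇒ (c0=3, c1=5)
[Gauss-Seidel] macro 10: S0 reads c0=3 → after 3×micro: 2; S1 reads c0=2 → after 2×micro: 4 ⇒ (c0=2, c1=4)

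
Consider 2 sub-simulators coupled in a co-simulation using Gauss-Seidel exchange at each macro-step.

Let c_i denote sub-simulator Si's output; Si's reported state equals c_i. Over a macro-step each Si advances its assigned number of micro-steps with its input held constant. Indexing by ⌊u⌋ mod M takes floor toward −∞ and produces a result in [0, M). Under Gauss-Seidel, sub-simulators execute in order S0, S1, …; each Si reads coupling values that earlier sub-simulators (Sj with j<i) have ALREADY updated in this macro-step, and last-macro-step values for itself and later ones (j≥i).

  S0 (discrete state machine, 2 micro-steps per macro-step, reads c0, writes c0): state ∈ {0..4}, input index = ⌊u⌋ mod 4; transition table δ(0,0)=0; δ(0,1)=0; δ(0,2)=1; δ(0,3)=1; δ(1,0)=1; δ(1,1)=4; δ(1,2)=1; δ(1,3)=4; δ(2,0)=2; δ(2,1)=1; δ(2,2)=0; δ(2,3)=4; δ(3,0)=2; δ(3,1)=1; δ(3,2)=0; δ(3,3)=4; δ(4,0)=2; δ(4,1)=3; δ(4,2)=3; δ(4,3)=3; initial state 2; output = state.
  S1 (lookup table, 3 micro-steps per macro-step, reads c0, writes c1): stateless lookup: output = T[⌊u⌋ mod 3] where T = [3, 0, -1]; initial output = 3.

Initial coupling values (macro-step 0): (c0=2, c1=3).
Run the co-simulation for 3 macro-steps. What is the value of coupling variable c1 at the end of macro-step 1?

macro 1: S0 reads c0=2 → after 2×micro: 1; S1 reads c0=1 → after 3×micro: 0 ⇒ (c0=1, c1=0)
macro 2: S0 reads c0=1 → after 2×micro: 3; S1 reads c0=3 → after 3×micro: 3 ⇒ (c0=3, c1=3)
macro 3: S0 reads c0=3 → after 2×micro: 3; S1 reads c0=3 → after 3×micro: 3 ⇒ (c0=3, c1=3)

c1 at macro-step 1 = 0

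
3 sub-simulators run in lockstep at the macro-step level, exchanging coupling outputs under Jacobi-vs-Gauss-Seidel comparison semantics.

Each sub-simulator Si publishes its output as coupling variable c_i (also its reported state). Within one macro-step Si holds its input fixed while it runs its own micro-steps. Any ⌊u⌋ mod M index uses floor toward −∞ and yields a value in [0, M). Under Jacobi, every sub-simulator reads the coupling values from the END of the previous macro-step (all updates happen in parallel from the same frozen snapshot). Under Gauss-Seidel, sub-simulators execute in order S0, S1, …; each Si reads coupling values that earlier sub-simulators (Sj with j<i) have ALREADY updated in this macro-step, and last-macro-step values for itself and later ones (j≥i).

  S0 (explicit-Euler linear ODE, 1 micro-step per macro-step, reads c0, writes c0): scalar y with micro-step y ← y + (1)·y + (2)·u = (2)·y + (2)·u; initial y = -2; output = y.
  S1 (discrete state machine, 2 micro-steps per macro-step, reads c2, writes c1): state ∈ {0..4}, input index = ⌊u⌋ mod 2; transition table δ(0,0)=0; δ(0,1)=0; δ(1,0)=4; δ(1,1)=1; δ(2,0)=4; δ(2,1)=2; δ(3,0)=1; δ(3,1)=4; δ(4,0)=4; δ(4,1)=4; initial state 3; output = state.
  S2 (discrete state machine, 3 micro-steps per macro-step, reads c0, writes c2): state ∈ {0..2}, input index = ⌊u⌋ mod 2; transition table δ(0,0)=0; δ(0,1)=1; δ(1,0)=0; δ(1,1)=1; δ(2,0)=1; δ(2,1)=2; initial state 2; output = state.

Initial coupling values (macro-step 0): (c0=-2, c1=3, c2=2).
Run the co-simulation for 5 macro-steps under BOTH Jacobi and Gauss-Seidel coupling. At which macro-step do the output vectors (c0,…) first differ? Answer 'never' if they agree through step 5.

[Jacobi] macro 1: S0 reads c0=-2 → after 1×micro: -8; S1 reads c2=2 → after 2×micro: 4; S2 reads c0=-2 → after 3×micro: 0 ⇒ (c0=-8, c1=4, c2=0)
[Jacobi] macro 2: S0 reads c0=-8 → after 1×micro: -32; S1 reads c2=0 → after 2×micro: 4; S2 reads c0=-8 → after 3×micro: 0 ⇒ (c0=-32, c1=4, c2=0)
[Jacobi] macro 3: S0 reads c0=-32 → after 1×micro: -128; S1 reads c2=0 → after 2×micro: 4; S2 reads c0=-32 → after 3×micro: 0 ⇒ (c0=-128, c1=4, c2=0)
[Jacobi] macro 4: S0 reads c0=-128 → after 1×micro: -512; S1 reads c2=0 → after 2×micro: 4; S2 reads c0=-128 → after 3×micro: 0 ⇒ (c0=-512, c1=4, c2=0)
[Jacobi] macro 5: S0 reads c0=-512 → after 1×micro: -2048; S1 reads c2=0 → after 2×micro: 4; S2 reads c0=-512 → after 3×micro: 0 ⇒ (c0=-2048, c1=4, c2=0)
[Gauss-Seidel] macro 1: S0 reads c0=-2 → after 1×micro: -8; S1 reads c2=2 → after 2×micro: 4; S2 reads c0=-8 → after 3×micro: 0 ⇒ (c0=-8, c1=4, c2=0)
[Gauss-Seidel] macro 2: S0 reads c0=-8 → after 1×micro: -32; S1 reads c2=0 → after 2×micro: 4; S2 reads c0=-32 → after 3×micro: 0 ⇒ (c0=-32, c1=4, c2=0)
[Gauss-Seidel] macro 3: S0 reads c0=-32 → after 1×micro: -128; S1 reads c2=0 → after 2×micro: 4; S2 reads c0=-128 → after 3×micro: 0 ⇒ (c0=-128, c1=4, c2=0)
[Gauss-Seidel] macro 4: S0 reads c0=-128 → after 1×micro: -512; S1 reads c2=0 → after 2×micro: 4; S2 reads c0=-512 → after 3×micro: 0 ⇒ (c0=-512, c1=4, c2=0)
[Gauss-Seidel] macro 5: S0 reads c0=-512 → after 1×micro: -2048; S1 reads c2=0 → after 2×micro: 4; S2 reads c0=-2048 → after 3×micro: 0 ⇒ (c0=-2048, c1=4, c2=0)

first divergence at macro-step: never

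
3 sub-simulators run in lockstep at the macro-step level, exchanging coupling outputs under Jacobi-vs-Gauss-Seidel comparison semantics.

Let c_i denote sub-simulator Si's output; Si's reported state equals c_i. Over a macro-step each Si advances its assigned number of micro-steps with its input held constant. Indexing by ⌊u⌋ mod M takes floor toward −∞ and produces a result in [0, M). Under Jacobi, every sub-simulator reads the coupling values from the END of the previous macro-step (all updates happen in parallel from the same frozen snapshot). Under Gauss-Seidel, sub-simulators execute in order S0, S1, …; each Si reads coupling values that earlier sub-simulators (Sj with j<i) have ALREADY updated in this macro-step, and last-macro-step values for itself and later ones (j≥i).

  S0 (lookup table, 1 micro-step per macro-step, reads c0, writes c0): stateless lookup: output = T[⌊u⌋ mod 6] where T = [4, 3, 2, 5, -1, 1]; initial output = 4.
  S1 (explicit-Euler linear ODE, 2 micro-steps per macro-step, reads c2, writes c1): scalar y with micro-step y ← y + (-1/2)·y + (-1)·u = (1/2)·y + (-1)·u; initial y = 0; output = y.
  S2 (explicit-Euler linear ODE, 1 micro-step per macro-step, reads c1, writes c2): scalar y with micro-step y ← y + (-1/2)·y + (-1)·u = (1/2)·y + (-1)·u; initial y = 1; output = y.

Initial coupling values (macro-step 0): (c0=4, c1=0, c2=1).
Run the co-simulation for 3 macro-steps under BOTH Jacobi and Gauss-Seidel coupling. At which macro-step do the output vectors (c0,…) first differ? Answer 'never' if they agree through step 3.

first divergence at macro-step: 1

[Jacobi] macro 1: S0 reads c0=4 → after 1×micro: -1; S1 reads c2=1 → after 2×micro: -3/2; S2 reads c1=0 → after 1×micro: 1/2 ⇒ (c0=-1, c1=-3/2, c2=1/2)
[Jacobi] macro 2: S0 reads c0=-1 → after 1×micro: 1; S1 reads c2=1/2 → after 2×micro: -9/8; S2 reads c1=-3/2 → after 1×micro: 7/4 ⇒ (c0=1, c1=-9/8, c2=7/4)
[Jacobi] macro 3: S0 reads c0=1 → after 1×micro: 3; S1 reads c2=7/4 → after 2×micro: -93/32; S2 reads c1=-9/8 → after 1×micro: 2 ⇒ (c0=3, c1=-93/32, c2=2)
[Gauss-Seidel] macro 1: S0 reads c0=4 → after 1×micro: -1; S1 reads c2=1 → after 2×micro: -3/2; S2 reads c1=-3/2 → after 1×micro: 2 ⇒ (c0=-1, c1=-3/2, c2=2)
[Gauss-Seidel] macro 2: S0 reads c0=-1 → after 1×micro: 1; S1 reads c2=2 → after 2×micro: -27/8; S2 reads c1=-27/8 → after 1×micro: 35/8 ⇒ (c0=1, c1=-27/8, c2=35/8)
[Gauss-Seidel] macro 3: S0 reads c0=1 → after 1×micro: 3; S1 reads c2=35/8 → after 2×micro: -237/32; S2 reads c1=-237/32 → after 1×micro: 307/32 ⇒ (c0=3, c1=-237/32, c2=307/32)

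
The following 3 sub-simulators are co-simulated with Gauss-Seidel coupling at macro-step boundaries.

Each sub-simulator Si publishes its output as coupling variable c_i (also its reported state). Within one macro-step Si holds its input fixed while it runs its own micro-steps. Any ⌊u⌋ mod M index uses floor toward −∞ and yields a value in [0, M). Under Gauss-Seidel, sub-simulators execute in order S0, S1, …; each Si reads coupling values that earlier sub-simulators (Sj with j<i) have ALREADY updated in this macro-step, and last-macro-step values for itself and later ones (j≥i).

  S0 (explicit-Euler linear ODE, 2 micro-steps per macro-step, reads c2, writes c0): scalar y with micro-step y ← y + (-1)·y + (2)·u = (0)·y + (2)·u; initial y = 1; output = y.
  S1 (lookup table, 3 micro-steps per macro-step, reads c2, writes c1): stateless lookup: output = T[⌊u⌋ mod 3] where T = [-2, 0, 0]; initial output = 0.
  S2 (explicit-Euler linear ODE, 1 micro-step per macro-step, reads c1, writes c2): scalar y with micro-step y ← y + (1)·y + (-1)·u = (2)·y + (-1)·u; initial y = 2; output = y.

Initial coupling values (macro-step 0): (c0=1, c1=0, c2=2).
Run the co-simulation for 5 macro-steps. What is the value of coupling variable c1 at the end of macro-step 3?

c1 at macro-step 3 = 0

macro 1: S0 reads c2=2 → after 2×micro: 4; S1 reads c2=2 → after 3×micro: 0; S2 reads c1=0 → after 1×micro: 4 ⇒ (c0=4, c1=0, c2=4)
macro 2: S0 reads c2=4 → after 2×micro: 8; S1 reads c2=4 → after 3×micro: 0; S2 reads c1=0 → after 1×micro: 8 ⇒ (c0=8, c1=0, c2=8)
macro 3: S0 reads c2=8 → after 2×micro: 16; S1 reads c2=8 → after 3×micro: 0; S2 reads c1=0 → after 1×micro: 16 ⇒ (c0=16, c1=0, c2=16)
macro 4: S0 reads c2=16 → after 2×micro: 32; S1 reads c2=16 → after 3×micro: 0; S2 reads c1=0 → after 1×micro: 32 ⇒ (c0=32, c1=0, c2=32)
macro 5: S0 reads c2=32 → after 2×micro: 64; S1 reads c2=32 → after 3×micro: 0; S2 reads c1=0 → after 1×micro: 64 ⇒ (c0=64, c1=0, c2=64)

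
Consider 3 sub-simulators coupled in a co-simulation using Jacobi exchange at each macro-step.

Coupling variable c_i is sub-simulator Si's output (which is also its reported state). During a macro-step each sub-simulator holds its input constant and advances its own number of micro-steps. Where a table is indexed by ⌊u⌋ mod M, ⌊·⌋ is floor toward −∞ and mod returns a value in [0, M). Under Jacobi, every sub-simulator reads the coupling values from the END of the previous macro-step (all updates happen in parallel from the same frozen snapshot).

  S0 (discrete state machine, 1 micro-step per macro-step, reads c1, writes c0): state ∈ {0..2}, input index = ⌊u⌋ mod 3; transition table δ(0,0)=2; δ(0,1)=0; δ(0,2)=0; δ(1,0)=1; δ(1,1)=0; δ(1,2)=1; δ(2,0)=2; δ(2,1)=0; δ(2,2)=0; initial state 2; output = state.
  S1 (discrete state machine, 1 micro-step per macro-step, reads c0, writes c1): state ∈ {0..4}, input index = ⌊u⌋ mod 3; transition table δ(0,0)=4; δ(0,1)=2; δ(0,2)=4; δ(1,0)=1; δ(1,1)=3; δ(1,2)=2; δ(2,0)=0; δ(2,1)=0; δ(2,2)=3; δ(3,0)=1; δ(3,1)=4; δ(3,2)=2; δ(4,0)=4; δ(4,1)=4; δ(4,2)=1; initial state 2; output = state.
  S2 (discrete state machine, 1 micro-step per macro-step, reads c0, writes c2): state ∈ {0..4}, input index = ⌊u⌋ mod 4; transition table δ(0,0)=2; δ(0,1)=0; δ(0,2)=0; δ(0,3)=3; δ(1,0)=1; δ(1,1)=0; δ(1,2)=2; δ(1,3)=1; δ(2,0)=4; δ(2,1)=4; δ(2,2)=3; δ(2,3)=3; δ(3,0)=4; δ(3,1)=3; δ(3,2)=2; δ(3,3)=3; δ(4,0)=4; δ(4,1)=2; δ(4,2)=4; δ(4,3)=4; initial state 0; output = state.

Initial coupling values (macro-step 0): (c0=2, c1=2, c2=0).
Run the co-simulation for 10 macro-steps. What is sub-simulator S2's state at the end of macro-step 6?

macro 1: S0 reads c1=2 → after 1×micro: 0; S1 reads c0=2 → after 1×micro: 3; S2 reads c0=2 → after 1×micro: 0 ⇒ (c0=0, c1=3, c2=0)
macro 2: S0 reads c1=3 → after 1×micro: 2; S1 reads c0=0 → after 1×micro: 1; S2 reads c0=0 → after 1×micro: 2 ⇒ (c0=2, c1=1, c2=2)
macro 3: S0 reads c1=1 → after 1×micro: 0; S1 reads c0=2 → after 1×micro: 2; S2 reads c0=2 → after 1×micro: 3 ⇒ (c0=0, c1=2, c2=3)
macro 4: S0 reads c1=2 → after 1×micro: 0; S1 reads c0=0 → after 1×micro: 0; S2 reads c0=0 → after 1×micro: 4 ⇒ (c0=0, c1=0, c2=4)
macro 5: S0 reads c1=0 → after 1×micro: 2; S1 reads c0=0 → after 1×micro: 4; S2 reads c0=0 → after 1×micro: 4 ⇒ (c0=2, c1=4, c2=4)
macro 6: S0 reads c1=4 → after 1×micro: 0; S1 reads c0=2 → after 1×micro: 1; S2 reads c0=2 → after 1×micro: 4 ⇒ (c0=0, c1=1, c2=4)
macro 7: S0 reads c1=1 → after 1×micro: 0; S1 reads c0=0 → after 1×micro: 1; S2 reads c0=0 → after 1×micro: 4 ⇒ (c0=0, c1=1, c2=4)
macro 8: S0 reads c1=1 → after 1×micro: 0; S1 reads c0=0 → after 1×micro: 1; S2 reads c0=0 → after 1×micro: 4 ⇒ (c0=0, c1=1, c2=4)
macro 9: S0 reads c1=1 → after 1×micro: 0; S1 reads c0=0 → after 1×micro: 1; S2 reads c0=0 → after 1×micro: 4 ⇒ (c0=0, c1=1, c2=4)
macro 10: S0 reads c1=1 → after 1×micro: 0; S1 reads c0=0 → after 1×micro: 1; S2 reads c0=0 → after 1×micro: 4 ⇒ (c0=0, c1=1, c2=4)

S2 state at macro-step 6 = 4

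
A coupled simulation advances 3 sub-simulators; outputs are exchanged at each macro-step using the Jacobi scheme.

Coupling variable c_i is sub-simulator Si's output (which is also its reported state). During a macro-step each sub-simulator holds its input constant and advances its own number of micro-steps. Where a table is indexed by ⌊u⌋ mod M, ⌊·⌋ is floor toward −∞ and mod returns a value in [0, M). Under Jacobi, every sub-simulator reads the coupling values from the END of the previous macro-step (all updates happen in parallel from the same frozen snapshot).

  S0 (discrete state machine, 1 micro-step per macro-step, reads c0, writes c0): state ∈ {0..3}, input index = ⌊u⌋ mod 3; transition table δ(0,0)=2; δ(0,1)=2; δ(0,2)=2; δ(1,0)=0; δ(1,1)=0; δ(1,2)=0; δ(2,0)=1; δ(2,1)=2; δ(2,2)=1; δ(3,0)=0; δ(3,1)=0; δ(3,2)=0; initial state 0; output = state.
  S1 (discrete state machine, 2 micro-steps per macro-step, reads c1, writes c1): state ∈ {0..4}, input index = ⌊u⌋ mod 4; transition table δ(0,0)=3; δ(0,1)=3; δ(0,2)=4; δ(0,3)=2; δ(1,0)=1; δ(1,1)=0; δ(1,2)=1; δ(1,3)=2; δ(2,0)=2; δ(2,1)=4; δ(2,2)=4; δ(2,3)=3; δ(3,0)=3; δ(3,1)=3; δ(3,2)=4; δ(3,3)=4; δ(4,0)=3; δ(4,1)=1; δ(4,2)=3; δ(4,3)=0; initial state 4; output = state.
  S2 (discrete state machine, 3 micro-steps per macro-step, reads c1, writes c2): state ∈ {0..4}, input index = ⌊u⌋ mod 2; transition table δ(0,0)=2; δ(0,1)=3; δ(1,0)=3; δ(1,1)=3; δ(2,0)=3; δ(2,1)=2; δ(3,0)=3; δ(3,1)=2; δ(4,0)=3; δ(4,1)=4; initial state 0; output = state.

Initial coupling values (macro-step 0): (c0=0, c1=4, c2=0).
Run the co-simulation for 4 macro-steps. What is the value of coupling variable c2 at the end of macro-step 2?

macro 1: S0 reads c0=0 → after 1×micro: 2; S1 reads c1=4 → after 2×micro: 3; S2 reads c1=4 → after 3×micro: 3 ⇒ (c0=2, c1=3, c2=3)
macro 2: S0 reads c0=2 → after 1×micro: 1; S1 reads c1=3 → after 2×micro: 0; S2 reads c1=3 → after 3×micro: 2 ⇒ (c0=1, c1=0, c2=2)
macro 3: S0 reads c0=1 → after 1×micro: 0; S1 reads c1=0 → after 2×micro: 3; S2 reads c1=0 → after 3×micro: 3 ⇒ (c0=0, c1=3, c2=3)
macro 4: S0 reads c0=0 → after 1×micro: 2; S1 reads c1=3 → after 2×micro: 0; S2 reads c1=3 → after 3×micro: 2 ⇒ (c0=2, c1=0, c2=2)

c2 at macro-step 2 = 2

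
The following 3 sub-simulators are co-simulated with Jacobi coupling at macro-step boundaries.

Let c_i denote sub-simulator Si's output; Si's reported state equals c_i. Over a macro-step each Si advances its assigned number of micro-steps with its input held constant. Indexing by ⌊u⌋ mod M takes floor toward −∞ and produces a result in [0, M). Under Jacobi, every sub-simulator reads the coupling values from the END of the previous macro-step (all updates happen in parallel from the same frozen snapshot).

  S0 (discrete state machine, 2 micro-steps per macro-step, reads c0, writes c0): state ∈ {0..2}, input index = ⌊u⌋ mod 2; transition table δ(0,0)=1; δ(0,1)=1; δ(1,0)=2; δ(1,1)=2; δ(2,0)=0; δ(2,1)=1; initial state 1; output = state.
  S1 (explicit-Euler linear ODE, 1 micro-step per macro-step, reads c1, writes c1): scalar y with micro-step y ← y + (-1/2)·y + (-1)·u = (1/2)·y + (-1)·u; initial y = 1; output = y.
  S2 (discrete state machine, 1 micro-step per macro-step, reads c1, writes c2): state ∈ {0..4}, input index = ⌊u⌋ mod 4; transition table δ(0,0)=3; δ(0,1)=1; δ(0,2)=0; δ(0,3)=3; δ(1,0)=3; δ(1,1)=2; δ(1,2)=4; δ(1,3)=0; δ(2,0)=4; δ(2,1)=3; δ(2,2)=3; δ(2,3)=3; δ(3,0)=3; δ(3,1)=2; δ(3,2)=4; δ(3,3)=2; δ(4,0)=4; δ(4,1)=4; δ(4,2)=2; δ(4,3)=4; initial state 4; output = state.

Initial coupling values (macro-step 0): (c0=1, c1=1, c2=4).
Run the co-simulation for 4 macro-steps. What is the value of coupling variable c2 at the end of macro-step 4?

macro 1: S0 reads c0=1 → after 2×micro: 1; S1 reads c1=1 → after 1×micro: -1/2; S2 reads c1=1 → after 1×micro: 4 ⇒ (c0=1, c1=-1/2, c2=4)
macro 2: S0 reads c0=1 → after 2×micro: 1; S1 reads c1=-1/2 → after 1×micro: 1/4; S2 reads c1=-1/2 → after 1×micro: 4 ⇒ (c0=1, c1=1/4, c2=4)
macro 3: S0 reads c0=1 → after 2×micro: 1; S1 reads c1=1/4 → after 1×micro: -1/8; S2 reads c1=1/4 → after 1×micro: 4 ⇒ (c0=1, c1=-1/8, c2=4)
macro 4: S0 reads c0=1 → after 2×micro: 1; S1 reads c1=-1/8 → after 1×micro: 1/16; S2 reads c1=-1/8 → after 1×micro: 4 ⇒ (c0=1, c1=1/16, c2=4)

c2 at macro-step 4 = 4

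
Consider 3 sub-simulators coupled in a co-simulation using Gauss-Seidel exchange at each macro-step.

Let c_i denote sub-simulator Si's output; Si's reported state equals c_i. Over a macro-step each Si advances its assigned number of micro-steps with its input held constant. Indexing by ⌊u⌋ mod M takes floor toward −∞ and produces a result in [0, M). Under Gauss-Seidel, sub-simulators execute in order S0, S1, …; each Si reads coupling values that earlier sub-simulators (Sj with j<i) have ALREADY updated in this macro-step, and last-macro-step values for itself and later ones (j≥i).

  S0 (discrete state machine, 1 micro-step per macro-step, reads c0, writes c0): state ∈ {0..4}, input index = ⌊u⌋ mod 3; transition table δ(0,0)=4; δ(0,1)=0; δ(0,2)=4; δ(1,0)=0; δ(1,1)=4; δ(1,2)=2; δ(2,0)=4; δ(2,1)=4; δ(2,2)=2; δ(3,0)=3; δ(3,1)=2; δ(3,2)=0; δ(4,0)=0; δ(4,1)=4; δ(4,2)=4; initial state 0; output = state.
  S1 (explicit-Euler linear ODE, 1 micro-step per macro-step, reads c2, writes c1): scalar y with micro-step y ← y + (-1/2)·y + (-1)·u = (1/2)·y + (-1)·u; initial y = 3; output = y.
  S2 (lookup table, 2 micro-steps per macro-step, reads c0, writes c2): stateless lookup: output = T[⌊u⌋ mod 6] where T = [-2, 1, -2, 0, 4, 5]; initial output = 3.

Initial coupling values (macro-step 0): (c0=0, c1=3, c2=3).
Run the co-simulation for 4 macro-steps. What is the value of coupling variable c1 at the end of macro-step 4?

macro 1: S0 reads c0=0 → after 1×micro: 4; S1 reads c2=3 → after 1×micro: -3/2; S2 reads c0=4 → after 2×micro: 4 ⇒ (c0=4, c1=-3/2, c2=4)
macro 2: S0 reads c0=4 → after 1×micro: 4; S1 reads c2=4 → after 1×micro: -19/4; S2 reads c0=4 → after 2×micro: 4 ⇒ (c0=4, c1=-19/4, c2=4)
macro 3: S0 reads c0=4 → after 1×micro: 4; S1 reads c2=4 → after 1×micro: -51/8; S2 reads c0=4 → after 2×micro: 4 ⇒ (c0=4, c1=-51/8, c2=4)
macro 4: S0 reads c0=4 → after 1×micro: 4; S1 reads c2=4 → after 1×micro: -115/16; S2 reads c0=4 → after 2×micro: 4 ⇒ (c0=4, c1=-115/16, c2=4)

c1 at macro-step 4 = -115/16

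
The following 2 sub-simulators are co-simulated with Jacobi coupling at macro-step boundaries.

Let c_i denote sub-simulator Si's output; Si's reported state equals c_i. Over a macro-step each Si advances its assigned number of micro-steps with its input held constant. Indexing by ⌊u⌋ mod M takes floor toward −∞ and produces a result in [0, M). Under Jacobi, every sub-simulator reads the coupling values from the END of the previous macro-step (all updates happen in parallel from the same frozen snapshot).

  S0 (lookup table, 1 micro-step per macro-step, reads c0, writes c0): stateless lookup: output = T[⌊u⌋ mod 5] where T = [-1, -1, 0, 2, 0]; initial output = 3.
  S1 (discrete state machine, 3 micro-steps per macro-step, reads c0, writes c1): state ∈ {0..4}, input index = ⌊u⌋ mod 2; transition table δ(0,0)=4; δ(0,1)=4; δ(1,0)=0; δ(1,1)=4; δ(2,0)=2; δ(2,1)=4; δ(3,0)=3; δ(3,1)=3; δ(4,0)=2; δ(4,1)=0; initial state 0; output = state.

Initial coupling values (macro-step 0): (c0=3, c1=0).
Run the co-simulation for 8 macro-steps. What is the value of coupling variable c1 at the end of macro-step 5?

macro 1: S0 reads c0=3 → after 1×micro: 2; S1 reads c0=3 → after 3×micro: 4 ⇒ (c0=2, c1=4)
macro 2: S0 reads c0=2 → after 1×micro: 0; S1 reads c0=2 → after 3×micro: 2 ⇒ (c0=0, c1=2)
macro 3: S0 reads c0=0 → after 1×micro: -1; S1 reads c0=0 → after 3×micro: 2 ⇒ (c0=-1, c1=2)
macro 4: S0 reads c0=-1 → after 1×micro: 0; S1 reads c0=-1 → after 3×micro: 4 ⇒ (c0=0, c1=4)
macro 5: S0 reads c0=0 → after 1×micro: -1; S1 reads c0=0 → after 3×micro: 2 ⇒ (c0=-1, c1=2)
macro 6: S0 reads c0=-1 → after 1×micro: 0; S1 reads c0=-1 → after 3×micro: 4 ⇒ (c0=0, c1=4)
macro 7: S0 reads c0=0 → after 1×micro: -1; S1 reads c0=0 → after 3×micro: 2 ⇒ (c0=-1, c1=2)
macro 8: S0 reads c0=-1 → after 1×micro: 0; S1 reads c0=-1 → after 3×micro: 4 ⇒ (c0=0, c1=4)

c1 at macro-step 5 = 2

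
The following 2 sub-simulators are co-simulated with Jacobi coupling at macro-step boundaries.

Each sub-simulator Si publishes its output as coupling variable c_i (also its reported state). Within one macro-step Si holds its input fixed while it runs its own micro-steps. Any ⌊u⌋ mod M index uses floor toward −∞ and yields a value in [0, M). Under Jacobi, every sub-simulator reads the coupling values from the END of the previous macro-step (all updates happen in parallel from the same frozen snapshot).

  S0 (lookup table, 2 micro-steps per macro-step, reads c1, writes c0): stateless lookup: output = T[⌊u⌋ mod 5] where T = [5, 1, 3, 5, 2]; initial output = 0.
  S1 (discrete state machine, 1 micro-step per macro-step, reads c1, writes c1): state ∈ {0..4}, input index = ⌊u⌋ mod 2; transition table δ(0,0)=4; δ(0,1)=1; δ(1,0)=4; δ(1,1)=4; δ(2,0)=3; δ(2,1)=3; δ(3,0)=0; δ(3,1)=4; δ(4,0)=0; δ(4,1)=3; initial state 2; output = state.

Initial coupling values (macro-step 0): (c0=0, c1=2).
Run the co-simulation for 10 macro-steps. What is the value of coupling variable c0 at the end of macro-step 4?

c0 at macro-step 4 = 5

macro 1: S0 reads c1=2 → after 2×micro: 3; S1 reads c1=2 → after 1×micro: 3 ⇒ (c0=3, c1=3)
macro 2: S0 reads c1=3 → after 2×micro: 5; S1 reads c1=3 → after 1×micro: 4 ⇒ (c0=5, c1=4)
macro 3: S0 reads c1=4 → after 2×micro: 2; S1 reads c1=4 → after 1×micro: 0 ⇒ (c0=2, c1=0)
macro 4: S0 reads c1=0 → after 2×micro: 5; S1 reads c1=0 → after 1×micro: 4 ⇒ (c0=5, c1=4)
macro 5: S0 reads c1=4 → after 2×micro: 2; S1 reads c1=4 → after 1×micro: 0 ⇒ (c0=2, c1=0)
macro 6: S0 reads c1=0 → after 2×micro: 5; S1 reads c1=0 → after 1×micro: 4 ⇒ (c0=5, c1=4)
macro 7: S0 reads c1=4 → after 2×micro: 2; S1 reads c1=4 → after 1×micro: 0 ⇒ (c0=2, c1=0)
macro 8: S0 reads c1=0 → after 2×micro: 5; S1 reads c1=0 → after 1×micro: 4 ⇒ (c0=5, c1=4)
macro 9: S0 reads c1=4 → after 2×micro: 2; S1 reads c1=4 → after 1×micro: 0 ⇒ (c0=2, c1=0)
macro 10: S0 reads c1=0 → after 2×micro: 5; S1 reads c1=0 → after 1×micro: 4 ⇒ (c0=5, c1=4)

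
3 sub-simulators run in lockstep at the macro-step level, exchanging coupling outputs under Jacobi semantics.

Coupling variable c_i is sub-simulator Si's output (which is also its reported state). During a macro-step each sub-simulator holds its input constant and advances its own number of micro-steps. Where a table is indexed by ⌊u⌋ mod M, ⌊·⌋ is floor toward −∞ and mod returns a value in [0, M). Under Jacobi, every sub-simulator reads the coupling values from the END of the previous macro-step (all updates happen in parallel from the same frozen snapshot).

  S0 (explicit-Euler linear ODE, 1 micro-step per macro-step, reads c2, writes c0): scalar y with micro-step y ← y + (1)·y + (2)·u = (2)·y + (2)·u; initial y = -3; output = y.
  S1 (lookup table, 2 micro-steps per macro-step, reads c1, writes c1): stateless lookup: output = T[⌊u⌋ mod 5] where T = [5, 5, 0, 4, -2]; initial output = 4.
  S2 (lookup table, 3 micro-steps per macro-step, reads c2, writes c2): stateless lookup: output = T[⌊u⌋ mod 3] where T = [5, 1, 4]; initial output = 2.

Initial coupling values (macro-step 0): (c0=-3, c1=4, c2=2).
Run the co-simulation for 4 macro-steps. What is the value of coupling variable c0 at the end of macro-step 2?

c0 at macro-step 2 = 4

macro 1: S0 reads c2=2 → after 1×micro: -2; S1 reads c1=4 → after 2×micro: -2; S2 reads c2=2 → after 3×micro: 4 ⇒ (c0=-2, c1=-2, c2=4)
macro 2: S0 reads c2=4 → after 1×micro: 4; S1 reads c1=-2 → after 2×micro: 4; S2 reads c2=4 → after 3×micro: 1 ⇒ (c0=4, c1=4, c2=1)
macro 3: S0 reads c2=1 → after 1×micro: 10; S1 reads c1=4 → after 2×micro: -2; S2 reads c2=1 → after 3×micro: 1 ⇒ (c0=10, c1=-2, c2=1)
macro 4: S0 reads c2=1 → after 1×micro: 22; S1 reads c1=-2 → after 2×micro: 4; S2 reads c2=1 → after 3×micro: 1 ⇒ (c0=22, c1=4, c2=1)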